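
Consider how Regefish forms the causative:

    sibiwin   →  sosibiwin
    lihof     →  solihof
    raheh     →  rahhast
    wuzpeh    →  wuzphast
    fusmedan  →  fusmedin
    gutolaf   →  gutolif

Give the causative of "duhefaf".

sibiwin and fusmedan both end in -n yet inflect differently (sosibiwin, fusmedin), so the final letter is not what conditions the rule; the last vowel is.
"duhefaf" has last vowel 'a'. The stems whose last vowel is 'a' (fusmedan → fusmedin, gutolaf → gutolif) change the last vowel to 'i'.
The other patterns: stems whose last vowel is 'i' or 'o' add the prefix so-; stems whose last vowel is 'e' delete the last vowel and add -ast.
So duhefaf → duhefif.

duhefif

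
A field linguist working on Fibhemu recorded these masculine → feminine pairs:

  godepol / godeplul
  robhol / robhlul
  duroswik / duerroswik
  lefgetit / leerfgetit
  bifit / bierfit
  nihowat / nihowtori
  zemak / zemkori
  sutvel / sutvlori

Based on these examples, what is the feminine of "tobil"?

toerbil

lefgetit and nihowat both end in -t yet inflect differently (leerfgetit, nihowtori), so the final letter is not what conditions the rule; the last vowel is.
"tobil" has last vowel 'i'. The stems whose last vowel is 'i' (duroswik → duerroswik, lefgetit → leerfgetit, bifit → bierfit) insert -er- after the first vowel.
The other patterns: stems whose last vowel is 'o' delete the last vowel and add -ul; stems whose last vowel is 'a' or 'e' delete the last vowel and add -ori.
So tobil → toerbil.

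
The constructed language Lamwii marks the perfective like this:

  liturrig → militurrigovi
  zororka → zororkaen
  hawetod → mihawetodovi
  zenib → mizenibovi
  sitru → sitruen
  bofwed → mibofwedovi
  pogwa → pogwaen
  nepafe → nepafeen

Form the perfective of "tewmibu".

tewmibuen

bofwed and nepafe both have last vowel 'e' yet inflect differently (mibofwedovi, nepafeen), so the last vowel is not what conditions the rule; whether the stem ends in a vowel or a consonant is.
"tewmibu" ends in a vowel. The stems ending in a vowel (zororka → zororkaen, pogwa → pogwaen, nepafe → nepafeen) add -en.
So tewmibu → tewmibuen.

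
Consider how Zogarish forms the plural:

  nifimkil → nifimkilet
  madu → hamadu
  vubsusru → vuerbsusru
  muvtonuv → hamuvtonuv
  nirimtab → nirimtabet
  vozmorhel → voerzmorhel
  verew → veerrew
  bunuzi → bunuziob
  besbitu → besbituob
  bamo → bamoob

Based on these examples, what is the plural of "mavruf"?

hamavruf

madu and vubsusru both end in -u yet inflect differently (hamadu, vuerbsusru), so the final letter is not what conditions the rule; the first letter is.
"mavruf" begins with m-. The stems beginning with m- (madu → hamadu, muvtonuv → hamuvtonuv) add the prefix ha-.
So mavruf → hamavruf.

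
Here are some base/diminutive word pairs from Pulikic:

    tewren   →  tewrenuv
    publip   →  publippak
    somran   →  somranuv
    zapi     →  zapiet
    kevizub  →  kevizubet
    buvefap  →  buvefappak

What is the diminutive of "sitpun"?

buvefap and somran both have last vowel 'a' yet inflect differently (buvefappak, somranuv), so the last vowel is not what conditions the rule; the final letter is.
"sitpun" ends in -n. The stems ending in -n (somran → somranuv, tewren → tewrenuv) add -uv.
So sitpun → sitpunuv.

sitpunuv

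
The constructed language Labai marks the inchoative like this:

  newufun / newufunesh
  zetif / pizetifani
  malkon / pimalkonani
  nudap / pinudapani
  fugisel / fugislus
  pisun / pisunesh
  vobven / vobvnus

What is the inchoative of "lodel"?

lodlus

pisun and vobven both end in -n yet inflect differently (pisunesh, vobvnus), so the final letter is not what conditions the rule; the last vowel is.
"lodel" has last vowel 'e'. The stems whose last vowel is 'e' (fugisel → fugislus, vobven → vobvnus) delete the last vowel and add -us.
The other patterns: stems whose last vowel is 'u' add -esh; stems whose last vowel is 'a', 'i' or 'o' add pi- … -ani around the stem.
So lodel → lodlus.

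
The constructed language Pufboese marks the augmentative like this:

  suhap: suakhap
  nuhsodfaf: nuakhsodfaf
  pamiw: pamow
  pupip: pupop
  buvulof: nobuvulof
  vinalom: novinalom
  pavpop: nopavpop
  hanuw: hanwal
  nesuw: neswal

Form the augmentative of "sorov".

suhap and pupip both end in -p yet inflect differently (suakhap, pupop), so the final letter is not what conditions the rule; the last vowel is.
"sorov" has last vowel 'o'. The stems whose last vowel is 'o' (buvulof → nobuvulof, vinalom → novinalom, pavpop → nopavpop) add the prefix no-.
So sorov → nosorov.

nosorov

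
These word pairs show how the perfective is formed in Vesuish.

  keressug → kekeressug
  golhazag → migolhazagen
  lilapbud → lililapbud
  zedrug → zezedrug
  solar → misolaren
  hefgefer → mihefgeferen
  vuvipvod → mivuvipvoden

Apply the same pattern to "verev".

mivereven

zedrug and golhazag both end in -g yet inflect differently (zezedrug, migolhazagen), so the final letter is not what conditions the rule; the last vowel is.
"verev" has last vowel 'e'. The one such stem in the data (hefgefer → mihefgeferen) adds mi- … -en around the stem, so the same rule applies.
The other pattern: stems whose last vowel is 'u' repeat the first consonant+vowel as a prefix.
So verev → mivereven.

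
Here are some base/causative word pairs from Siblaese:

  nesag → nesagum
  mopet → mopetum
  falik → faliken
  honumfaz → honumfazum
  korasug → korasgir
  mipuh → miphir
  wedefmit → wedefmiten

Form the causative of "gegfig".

korasug and nesag both end in -g yet inflect differently (korasgir, nesagum), so the final letter is not what conditions the rule; the last vowel is.
"gegfig" has last vowel 'i'. The stems whose last vowel is 'i' (wedefmit → wedefmiten, falik → faliken) add -en.
So gegfig → gegfigen.

gegfigen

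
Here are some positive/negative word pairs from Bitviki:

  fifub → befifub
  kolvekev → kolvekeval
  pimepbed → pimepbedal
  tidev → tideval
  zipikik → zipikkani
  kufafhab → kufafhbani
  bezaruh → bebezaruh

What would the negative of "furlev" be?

fifub and kufafhab both end in -b yet inflect differently (befifub, kufafhbani), so the final letter is not what conditions the rule; the last vowel is.
"furlev" has last vowel 'e'. The stems whose last vowel is 'e' (kolvekev → kolvekeval, tidev → tideval, pimepbed → pimepbedal) add -al.
The other patterns: stems whose last vowel is 'u' add the prefix be-; stems whose last vowel is 'a' or 'i' delete the last vowel and add -ani.
So furlev → furleval.

furleval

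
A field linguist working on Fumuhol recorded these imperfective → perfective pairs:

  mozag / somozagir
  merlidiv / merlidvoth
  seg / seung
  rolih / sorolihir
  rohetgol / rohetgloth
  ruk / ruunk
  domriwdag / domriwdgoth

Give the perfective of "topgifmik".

topgifmkoth

seg and mozag both end in -g yet inflect differently (seung, somozagir), so the final letter is not what conditions the rule; the number of vowels is.
"topgifmik" has 3 vowels. The stems with 3 vowels (rohetgol → rohetgloth, domriwdag → domriwdgoth, merlidiv → merlidvoth) delete the last vowel and add -oth.
The other patterns: stems with 1 vowel insert -un- after the first vowel; stems with 2 vowels add so- … -ir around the stem.
So topgifmik → topgifmkoth.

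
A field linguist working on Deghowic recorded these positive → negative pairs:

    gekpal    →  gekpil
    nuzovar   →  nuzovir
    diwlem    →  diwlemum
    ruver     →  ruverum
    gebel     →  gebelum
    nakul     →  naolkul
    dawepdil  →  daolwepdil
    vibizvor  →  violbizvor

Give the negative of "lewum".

leolwum

nuzovar and ruver both end in -r yet inflect differently (nuzovir, ruverum), so the final letter is not what conditions the rule; the last vowel is.
"lewum" has last vowel 'u'. The one such stem in the data (nakul → naolkul) inserts -ol- after the first vowel (as do dawepdil, vibizvor), so the same rule applies.
So lewum → leolwum.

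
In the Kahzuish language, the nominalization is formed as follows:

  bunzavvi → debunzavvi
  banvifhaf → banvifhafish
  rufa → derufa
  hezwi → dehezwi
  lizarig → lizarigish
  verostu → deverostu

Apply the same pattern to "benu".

debenu

lizarig and hezwi both have last vowel 'i' yet inflect differently (lizarigish, dehezwi), so the last vowel is not what conditions the rule; whether the stem ends in a vowel or a consonant is.
"benu" ends in a vowel. The stems ending in a vowel (hezwi → dehezwi, rufa → derufa, verostu → deverostu) add the prefix de-.
So benu → debenu.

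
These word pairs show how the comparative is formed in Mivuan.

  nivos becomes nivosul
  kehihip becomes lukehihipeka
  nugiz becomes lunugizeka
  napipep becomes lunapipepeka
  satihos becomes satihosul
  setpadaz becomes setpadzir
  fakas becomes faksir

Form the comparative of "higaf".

"higaf" has last vowel 'a'. The stems whose last vowel is 'a' (fakas → faksir, setpadaz → setpadzir) delete the last vowel and add -ir.
The other patterns: stems whose last vowel is 'o' add -ul; stems whose last vowel is 'e' or 'i' add lu- … -eka around the stem.
So higaf → higfir.

higfir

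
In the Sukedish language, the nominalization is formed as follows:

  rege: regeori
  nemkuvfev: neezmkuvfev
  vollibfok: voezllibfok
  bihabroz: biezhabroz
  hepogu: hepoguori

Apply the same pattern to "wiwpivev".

rege and nemkuvfev both have last vowel 'e' yet inflect differently (regeori, neezmkuvfev), so the last vowel is not what conditions the rule; whether the stem ends in a vowel or a consonant is.
"wiwpivev" ends in a consonant. The stems ending in a consonant (bihabroz → biezhabroz, vollibfok → voezllibfok, nemkuvfev → neezmkuvfev) insert -ez- after the first vowel.
So wiwpivev → wiezwpivev.

wiezwpivev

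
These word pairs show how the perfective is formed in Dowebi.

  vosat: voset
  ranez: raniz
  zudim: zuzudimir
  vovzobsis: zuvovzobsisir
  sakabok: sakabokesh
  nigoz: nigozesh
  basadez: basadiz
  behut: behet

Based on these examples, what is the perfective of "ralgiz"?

"ralgiz" has last vowel 'i'. The stems whose last vowel is 'i' (vovzobsis → zuvovzobsisir, zudim → zuzudimir) add zu- … -ir around the stem.
So ralgiz → zuralgizir.

zuralgizir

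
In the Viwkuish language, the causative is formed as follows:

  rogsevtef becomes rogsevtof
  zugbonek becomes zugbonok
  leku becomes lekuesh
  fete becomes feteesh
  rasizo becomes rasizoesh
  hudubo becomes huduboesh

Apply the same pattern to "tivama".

tivamaesh

fete and zugbonek both have last vowel 'e' yet inflect differently (feteesh, zugbonok), so the last vowel is not what conditions the rule; whether the stem ends in a vowel or a consonant is.
"tivama" ends in a vowel. The stems ending in a vowel (rasizo → rasizoesh, hudubo → huduboesh, leku → lekuesh) add -esh.
The other pattern: stems ending in a consonant change the last vowel to 'o'.
So tivama → tivamaesh.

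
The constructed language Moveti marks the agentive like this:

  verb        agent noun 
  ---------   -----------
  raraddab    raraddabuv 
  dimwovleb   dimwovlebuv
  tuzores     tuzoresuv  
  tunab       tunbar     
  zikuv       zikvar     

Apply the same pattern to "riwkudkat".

raraddab and tunab both end in -b yet inflect differently (raraddabuv, tunbar), so the final letter is not what conditions the rule; the number of vowels is.
"riwkudkat" has 3 vowels. The stems with 3 vowels (raraddab → raraddabuv, dimwovleb → dimwovlebuv, tuzores → tuzoresuv) add -uv.
The other pattern: stems with 2 vowels delete the last vowel and add -ar.
So riwkudkat → riwkudkatuv.

riwkudkatuv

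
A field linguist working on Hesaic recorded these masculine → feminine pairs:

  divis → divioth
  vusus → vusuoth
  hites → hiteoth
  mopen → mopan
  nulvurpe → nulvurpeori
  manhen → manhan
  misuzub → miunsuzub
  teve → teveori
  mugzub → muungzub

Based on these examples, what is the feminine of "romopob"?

rounmopob

misuzub and vusus both have last vowel 'u' yet inflect differently (miunsuzub, vusuoth), so the last vowel is not what conditions the rule; the final letter is.
"romopob" ends in -b. The stems ending in -b (misuzub → miunsuzub, mugzub → muungzub) insert -un- after the first vowel.
So romopob → rounmopob.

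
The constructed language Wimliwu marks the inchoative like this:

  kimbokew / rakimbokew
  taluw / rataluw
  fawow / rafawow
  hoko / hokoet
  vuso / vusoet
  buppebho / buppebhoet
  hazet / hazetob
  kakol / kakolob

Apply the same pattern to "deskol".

deskolob

fawow and hoko both have last vowel 'o' yet inflect differently (rafawow, hokoet), so the last vowel is not what conditions the rule; the final letter is.
"deskol" ends in -l. The one such stem in the data (kakol → kakolob) adds -ob, so the same rule applies.
So deskol → deskolob.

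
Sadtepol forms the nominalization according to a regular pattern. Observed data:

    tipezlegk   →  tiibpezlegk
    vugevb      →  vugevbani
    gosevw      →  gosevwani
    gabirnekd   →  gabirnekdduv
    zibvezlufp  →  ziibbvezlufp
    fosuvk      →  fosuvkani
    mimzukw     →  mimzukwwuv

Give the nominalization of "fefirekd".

gosevw and mimzukw both end in -w yet inflect differently (gosevwani, mimzukwwuv), so the final letter is not what conditions the rule; the second-to-last letter is.
"fefirekd" has second-to-last letter 'k'. The stems whose second-to-last letter is 'k' (gabirnekd → gabirnekdduv, mimzukw → mimzukwwuv) double the final consonant and add -uv.
So fefirekd → fefirekdduv.

fefirekdduv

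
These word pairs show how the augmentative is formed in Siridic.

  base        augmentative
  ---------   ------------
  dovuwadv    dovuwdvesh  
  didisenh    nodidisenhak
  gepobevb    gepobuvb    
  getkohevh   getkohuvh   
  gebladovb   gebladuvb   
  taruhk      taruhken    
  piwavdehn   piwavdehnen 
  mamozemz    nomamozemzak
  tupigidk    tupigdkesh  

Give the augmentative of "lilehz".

lilehzen

"lilehz" has second-to-last letter 'h'. The stems whose second-to-last letter is 'h' (piwavdehn → piwavdehnen, taruhk → taruhken) add -en.
So lilehz → lilehzen.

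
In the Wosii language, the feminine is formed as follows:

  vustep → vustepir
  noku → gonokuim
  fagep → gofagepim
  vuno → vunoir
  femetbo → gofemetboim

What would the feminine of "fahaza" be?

gofahazaim

"fahaza" begins with f-. The stems beginning with f- (femetbo → gofemetboim, fagep → gofagepim) add go- … -im around the stem.
So fahaza → gofahazaim.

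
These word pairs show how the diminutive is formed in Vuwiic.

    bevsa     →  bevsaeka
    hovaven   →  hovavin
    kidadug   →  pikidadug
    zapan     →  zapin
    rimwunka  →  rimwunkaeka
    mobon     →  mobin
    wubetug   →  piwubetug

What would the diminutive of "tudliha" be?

zapan and bevsa both have last vowel 'a' yet inflect differently (zapin, bevsaeka), so the last vowel is not what conditions the rule; the final letter is.
"tudliha" ends in -a. The stems ending in -a (bevsa → bevsaeka, rimwunka → rimwunkaeka) add -eka.
So tudliha → tudlihaeka.

tudlihaeka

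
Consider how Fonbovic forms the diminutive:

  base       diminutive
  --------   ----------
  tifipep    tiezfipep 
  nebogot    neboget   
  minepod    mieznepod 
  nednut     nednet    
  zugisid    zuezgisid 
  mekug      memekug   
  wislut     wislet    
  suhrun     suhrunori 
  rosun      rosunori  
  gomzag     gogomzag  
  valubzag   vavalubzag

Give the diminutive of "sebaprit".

"sebaprit" ends in -t. The stems ending in -t (nebogot → neboget, wislut → wislet, nednut → nednet) change the last vowel to 'e'.
So sebaprit → sebapret.

sebapret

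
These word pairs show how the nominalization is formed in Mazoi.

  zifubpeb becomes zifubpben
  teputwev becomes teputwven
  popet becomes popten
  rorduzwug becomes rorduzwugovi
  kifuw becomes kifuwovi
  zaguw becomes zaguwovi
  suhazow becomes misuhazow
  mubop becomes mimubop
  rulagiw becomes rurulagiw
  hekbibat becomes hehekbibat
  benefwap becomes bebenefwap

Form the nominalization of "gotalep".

gotalpen

kifuw and suhazow both end in -w yet inflect differently (kifuwovi, misuhazow), so the final letter is not what conditions the rule; the last vowel is.
"gotalep" has last vowel 'e'. The stems whose last vowel is 'e' (zifubpeb → zifubpben, teputwev → teputwven, popet → popten) delete the last vowel and add -en.
So gotalep → gotalpen.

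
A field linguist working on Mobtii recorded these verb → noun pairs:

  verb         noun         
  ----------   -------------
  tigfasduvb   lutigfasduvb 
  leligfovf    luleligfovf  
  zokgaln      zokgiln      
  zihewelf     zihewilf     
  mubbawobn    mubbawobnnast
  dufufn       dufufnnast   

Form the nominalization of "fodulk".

fodilk

leligfovf and zihewelf both end in -f yet inflect differently (luleligfovf, zihewilf), so the final letter is not what conditions the rule; the second-to-last letter is.
"fodulk" has second-to-last letter 'l'. The stems whose second-to-last letter is 'l' (zokgaln → zokgiln, zihewelf → zihewilf) change the last vowel to 'i'.
The other patterns: stems whose second-to-last letter is 'v' add the prefix lu-; stems whose second-to-last letter is 'b' or 'f' double the final consonant and add -ast.
So fodulk → fodilk.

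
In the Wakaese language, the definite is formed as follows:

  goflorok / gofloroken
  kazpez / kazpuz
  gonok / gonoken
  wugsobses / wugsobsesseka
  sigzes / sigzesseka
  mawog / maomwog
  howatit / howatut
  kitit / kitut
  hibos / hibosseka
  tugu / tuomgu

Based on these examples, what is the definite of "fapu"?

kazpez and wugsobses both have last vowel 'e' yet inflect differently (kazpuz, wugsobsesseka), so the last vowel is not what conditions the rule; the final letter is.
"fapu" ends in -u. The one such stem in the data (tugu → tuomgu) inserts -om- after the first vowel (as does mawog), so the same rule applies.
The other patterns: stems ending in -t or -z change the last vowel to 'u'; stems ending in -s double the final consonant and add -eka; stems ending in -k add -en.
So fapu → faompu.

faompu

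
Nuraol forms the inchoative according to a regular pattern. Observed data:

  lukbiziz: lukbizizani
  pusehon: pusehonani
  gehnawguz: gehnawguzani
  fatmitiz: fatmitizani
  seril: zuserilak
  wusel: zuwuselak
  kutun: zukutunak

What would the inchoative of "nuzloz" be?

pusehon and kutun both end in -n yet inflect differently (pusehonani, zukutunak), so the final letter is not what conditions the rule; the number of vowels is.
"nuzloz" has 2 vowels. The stems with 2 vowels (kutun → zukutunak, seril → zuserilak, wusel → zuwuselak) add zu- … -ak around the stem.
The other pattern: stems with 3 vowels add -ani.
So nuzloz → zunuzlozak.

zunuzlozak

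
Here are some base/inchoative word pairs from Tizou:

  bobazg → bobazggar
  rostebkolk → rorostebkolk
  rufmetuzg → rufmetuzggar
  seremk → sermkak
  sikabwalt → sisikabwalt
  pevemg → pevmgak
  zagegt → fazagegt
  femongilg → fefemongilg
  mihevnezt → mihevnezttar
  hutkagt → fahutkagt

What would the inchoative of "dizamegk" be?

femongilg and rufmetuzg both end in -g yet inflect differently (fefemongilg, rufmetuzggar), so the final letter is not what conditions the rule; the second-to-last letter is.
"dizamegk" has second-to-last letter 'g'. The stems whose second-to-last letter is 'g' (hutkagt → fahutkagt, zagegt → fazagegt) add the prefix fa-.
The other patterns: stems whose second-to-last letter is 'l' repeat the first consonant+vowel as a prefix; stems whose second-to-last letter is 'z' double the final consonant and add -ar; stems whose second-to-last letter is 'm' delete the last vowel and add -ak.
So dizamegk → fadizamegk.

fadizamegk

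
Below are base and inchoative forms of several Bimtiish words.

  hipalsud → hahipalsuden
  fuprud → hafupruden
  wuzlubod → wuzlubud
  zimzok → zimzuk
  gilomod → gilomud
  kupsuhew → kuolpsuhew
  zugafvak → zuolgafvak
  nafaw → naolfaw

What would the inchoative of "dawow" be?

hipalsud and wuzlubod both end in -d yet inflect differently (hahipalsuden, wuzlubud), so the final letter is not what conditions the rule; the last vowel is.
"dawow" has last vowel 'o'. The stems whose last vowel is 'o' (wuzlubod → wuzlubud, zimzok → zimzuk, gilomod → gilomud) change the last vowel to 'u'.
The other patterns: stems whose last vowel is 'u' add ha- … -en around the stem; stems whose last vowel is 'a' or 'e' insert -ol- after the first vowel.
So dawow → dawuw.

dawuw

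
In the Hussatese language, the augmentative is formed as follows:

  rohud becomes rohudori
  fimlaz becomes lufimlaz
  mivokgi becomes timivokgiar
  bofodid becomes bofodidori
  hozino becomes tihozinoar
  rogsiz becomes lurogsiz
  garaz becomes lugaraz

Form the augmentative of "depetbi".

rogsiz and bofodid both have last vowel 'i' yet inflect differently (lurogsiz, bofodidori), so the last vowel is not what conditions the rule; the final letter is.
"depetbi" ends in -i. The one such stem in the data (mivokgi → timivokgiar) adds ti- … -ar around the stem, so the same rule applies.
The other patterns: stems ending in -z add the prefix lu-; stems ending in -d add -ori.
So depetbi → tidepetbiar.

tidepetbiar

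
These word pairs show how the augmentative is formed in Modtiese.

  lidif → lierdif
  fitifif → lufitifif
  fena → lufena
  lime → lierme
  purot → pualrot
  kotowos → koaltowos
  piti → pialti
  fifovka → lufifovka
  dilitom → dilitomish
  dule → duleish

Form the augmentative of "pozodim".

poalzodim

"pozodim" begins with p-. The stems beginning with p- (piti → pialti, purot → pualrot) insert -al- after the first vowel.
So pozodim → poalzodim.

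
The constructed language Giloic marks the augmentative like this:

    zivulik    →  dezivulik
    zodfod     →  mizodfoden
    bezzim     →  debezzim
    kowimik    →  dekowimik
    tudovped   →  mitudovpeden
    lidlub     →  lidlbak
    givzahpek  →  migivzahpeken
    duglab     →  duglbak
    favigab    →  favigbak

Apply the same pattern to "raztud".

givzahpek and kowimik both end in -k yet inflect differently (migivzahpeken, dekowimik), so the final letter is not what conditions the rule; the last vowel is.
"raztud" has last vowel 'u'. The one such stem in the data (lidlub → lidlbak) deletes the last vowel and adds -ak (as do favigab, duglab), so the same rule applies.
The other patterns: stems whose last vowel is 'e' or 'o' add mi- … -en around the stem; stems whose last vowel is 'i' add the prefix de-.
So raztud → raztdak.

raztdak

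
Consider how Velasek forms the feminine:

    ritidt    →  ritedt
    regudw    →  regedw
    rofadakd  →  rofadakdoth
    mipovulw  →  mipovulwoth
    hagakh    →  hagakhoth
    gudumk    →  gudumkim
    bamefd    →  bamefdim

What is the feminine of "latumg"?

latumgim

regudw and mipovulw both end in -w yet inflect differently (regedw, mipovulwoth), so the final letter is not what conditions the rule; the second-to-last letter is.
"latumg" has second-to-last letter 'm'. The one such stem in the data (gudumk → gudumkim) adds -im, so the same rule applies.
So latumg → latumgim.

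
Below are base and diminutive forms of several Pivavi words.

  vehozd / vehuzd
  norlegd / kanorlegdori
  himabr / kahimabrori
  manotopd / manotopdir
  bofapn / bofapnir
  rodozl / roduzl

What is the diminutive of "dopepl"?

dopeplir

manotopd and vehozd both end in -d yet inflect differently (manotopdir, vehuzd), so the final letter is not what conditions the rule; the second-to-last letter is.
"dopepl" has second-to-last letter 'p'. The stems whose second-to-last letter is 'p' (manotopd → manotopdir, bofapn → bofapnir) add -ir.
The other patterns: stems whose second-to-last letter is 'z' change the last vowel to 'u'; stems whose second-to-last letter is 'b' or 'g' add ka- … -ori around the stem.
So dopepl → dopeplir.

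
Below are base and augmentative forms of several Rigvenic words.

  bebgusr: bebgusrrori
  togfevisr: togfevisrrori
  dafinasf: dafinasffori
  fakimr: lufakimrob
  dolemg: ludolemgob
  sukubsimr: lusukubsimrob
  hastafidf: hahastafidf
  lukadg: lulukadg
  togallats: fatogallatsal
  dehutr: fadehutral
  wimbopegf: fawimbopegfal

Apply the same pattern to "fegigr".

bebgusr and fakimr both end in -r yet inflect differently (bebgusrrori, lufakimrob), so the final letter is not what conditions the rule; the second-to-last letter is.
"fegigr" has second-to-last letter 'g'. The one such stem in the data (wimbopegf → fawimbopegfal) adds fa- … -al around the stem, so the same rule applies.
So fegigr → fafegigral.

fafegigral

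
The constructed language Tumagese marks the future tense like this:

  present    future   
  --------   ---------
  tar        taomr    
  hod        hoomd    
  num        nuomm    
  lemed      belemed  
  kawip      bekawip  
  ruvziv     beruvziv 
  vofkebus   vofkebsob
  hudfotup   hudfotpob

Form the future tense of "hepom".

behepom

hod and lemed both end in -d yet inflect differently (hoomd, belemed), so the final letter is not what conditions the rule; the number of vowels is.
"hepom" has 2 vowels. The stems with 2 vowels (lemed → belemed, kawip → bekawip, ruvziv → beruvziv) add the prefix be-.
So hepom → behepom.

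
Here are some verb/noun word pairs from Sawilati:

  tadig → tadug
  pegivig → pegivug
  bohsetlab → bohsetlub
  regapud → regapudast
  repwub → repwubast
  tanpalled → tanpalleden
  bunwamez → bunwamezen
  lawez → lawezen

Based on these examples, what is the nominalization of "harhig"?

harhug

bohsetlab and repwub both end in -b yet inflect differently (bohsetlub, repwubast), so the final letter is not what conditions the rule; the last vowel is.
"harhig" has last vowel 'i'. The stems whose last vowel is 'i' (tadig → tadug, pegivig → pegivug) change the last vowel to 'u'.
So harhig → harhug.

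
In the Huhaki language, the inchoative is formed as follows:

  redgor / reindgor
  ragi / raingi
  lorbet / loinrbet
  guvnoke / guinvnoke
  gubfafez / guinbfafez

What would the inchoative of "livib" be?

Every pair shown (redgor → reindgor, ragi → raingi, lorbet → loinrbet, …) follows the same rule: insert -in- after the first vowel.
So livib → liinvib.

liinvib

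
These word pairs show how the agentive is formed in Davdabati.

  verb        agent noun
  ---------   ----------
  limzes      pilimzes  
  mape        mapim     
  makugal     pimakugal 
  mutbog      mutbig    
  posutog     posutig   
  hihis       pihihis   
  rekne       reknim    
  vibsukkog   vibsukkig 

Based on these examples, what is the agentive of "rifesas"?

"rifesas" ends in -s. The stems ending in -s (limzes → pilimzes, hihis → pihihis) add the prefix pi-.
So rifesas → pirifesas.

pirifesas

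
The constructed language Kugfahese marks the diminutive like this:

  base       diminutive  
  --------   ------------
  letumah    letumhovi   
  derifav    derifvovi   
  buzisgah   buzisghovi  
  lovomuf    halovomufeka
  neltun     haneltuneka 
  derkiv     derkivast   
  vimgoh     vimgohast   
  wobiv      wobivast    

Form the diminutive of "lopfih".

lopfihast

"lopfih" has last vowel 'i'. The stems whose last vowel is 'i' (derkiv → derkivast, wobiv → wobivast) add -ast.
The other patterns: stems whose last vowel is 'a' delete the last vowel and add -ovi; stems whose last vowel is 'u' add ha- … -eka around the stem.
So lopfih → lopfihast.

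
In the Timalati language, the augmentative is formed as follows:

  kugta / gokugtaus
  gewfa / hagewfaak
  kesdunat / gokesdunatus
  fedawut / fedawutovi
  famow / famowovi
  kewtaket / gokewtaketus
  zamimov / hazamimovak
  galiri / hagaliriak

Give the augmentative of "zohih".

hazohihak

fedawut and kewtaket both end in -t yet inflect differently (fedawutovi, gokewtaketus), so the final letter is not what conditions the rule; the first letter is.
"zohih" begins with z-. The one such stem in the data (zamimov → hazamimovak) adds ha- … -ak around the stem, so the same rule applies.
The other patterns: stems beginning with f- add -ovi; stems beginning with k- add go- … -us around the stem.
So zohih → hazohihak.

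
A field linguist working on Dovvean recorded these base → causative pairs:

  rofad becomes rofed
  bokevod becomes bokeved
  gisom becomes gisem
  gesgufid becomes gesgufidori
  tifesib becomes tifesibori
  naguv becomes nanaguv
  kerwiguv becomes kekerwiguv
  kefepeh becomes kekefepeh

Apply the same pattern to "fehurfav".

rofad and gesgufid both end in -d yet inflect differently (rofed, gesgufidori), so the final letter is not what conditions the rule; the last vowel is.
"fehurfav" has last vowel 'a'. The one such stem in the data (rofad → rofed) changes the last vowel to 'e' (as do bokevod, gisom), so the same rule applies.
The other patterns: stems whose last vowel is 'i' add -ori; stems whose last vowel is 'e' or 'u' repeat the first consonant+vowel as a prefix.
So fehurfav → fehurfev.

fehurfev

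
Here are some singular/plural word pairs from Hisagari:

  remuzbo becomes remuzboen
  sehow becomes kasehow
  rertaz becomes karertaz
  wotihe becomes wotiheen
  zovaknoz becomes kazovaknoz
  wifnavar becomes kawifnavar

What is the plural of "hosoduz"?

remuzbo and zovaknoz both have last vowel 'o' yet inflect differently (remuzboen, kazovaknoz), so the last vowel is not what conditions the rule; whether the stem ends in a vowel or a consonant is.
"hosoduz" ends in a consonant. The stems ending in a consonant (rertaz → karertaz, zovaknoz → kazovaknoz, sehow → kasehow) add the prefix ka-.
The other pattern: stems ending in a vowel add -en.
So hosoduz → kahosoduz.

kahosoduz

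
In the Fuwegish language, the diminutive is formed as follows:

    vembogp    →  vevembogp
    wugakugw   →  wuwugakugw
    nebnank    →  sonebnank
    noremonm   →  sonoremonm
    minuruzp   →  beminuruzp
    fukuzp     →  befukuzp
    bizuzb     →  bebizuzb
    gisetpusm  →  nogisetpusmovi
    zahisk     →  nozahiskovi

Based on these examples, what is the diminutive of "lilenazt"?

vembogp and minuruzp both end in -p yet inflect differently (vevembogp, beminuruzp), so the final letter is not what conditions the rule; the second-to-last letter is.
"lilenazt" has second-to-last letter 'z'. The stems whose second-to-last letter is 'z' (minuruzp → beminuruzp, fukuzp → befukuzp, bizuzb → bebizuzb) add the prefix be-.
So lilenazt → belilenazt.

belilenazt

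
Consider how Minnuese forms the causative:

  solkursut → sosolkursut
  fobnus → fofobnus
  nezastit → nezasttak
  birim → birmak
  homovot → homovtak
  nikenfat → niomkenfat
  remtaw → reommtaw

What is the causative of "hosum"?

"hosum" has last vowel 'u'. The stems whose last vowel is 'u' (solkursut → sosolkursut, fobnus → fofobnus) repeat the first consonant+vowel as a prefix.
So hosum → hohosum.

hohosum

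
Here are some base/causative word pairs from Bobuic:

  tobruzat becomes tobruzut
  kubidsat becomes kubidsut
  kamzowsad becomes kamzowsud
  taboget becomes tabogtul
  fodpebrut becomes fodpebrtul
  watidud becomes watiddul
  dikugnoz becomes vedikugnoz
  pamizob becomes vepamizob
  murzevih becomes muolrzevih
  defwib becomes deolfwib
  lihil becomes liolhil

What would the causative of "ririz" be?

tobruzat and taboget both end in -t yet inflect differently (tobruzut, tabogtul), so the final letter is not what conditions the rule; the last vowel is.
"ririz" has last vowel 'i'. The stems whose last vowel is 'i' (murzevih → muolrzevih, defwib → deolfwib, lihil → liolhil) insert -ol- after the first vowel.
So ririz → riolriz.

riolriz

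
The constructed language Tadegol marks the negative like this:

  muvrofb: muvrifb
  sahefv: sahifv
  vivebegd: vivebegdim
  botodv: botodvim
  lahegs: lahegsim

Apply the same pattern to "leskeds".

sahefv and botodv both end in -v yet inflect differently (sahifv, botodvim), so the final letter is not what conditions the rule; the second-to-last letter is.
"leskeds" has second-to-last letter 'd'. The one such stem in the data (botodv → botodvim) adds -im, so the same rule applies.
So leskeds → leskedsim.

leskedsim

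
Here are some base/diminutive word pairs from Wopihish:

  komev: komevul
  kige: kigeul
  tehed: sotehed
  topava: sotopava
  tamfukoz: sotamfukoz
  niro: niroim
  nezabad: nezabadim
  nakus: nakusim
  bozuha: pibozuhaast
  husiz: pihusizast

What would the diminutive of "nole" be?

noleim

"nole" begins with n-. The stems beginning with n- (niro → niroim, nezabad → nezabadim, nakus → nakusim) add -im.
The other patterns: stems beginning with k- add -ul; stems beginning with t- add the prefix so-; stems beginning with b- or h- add pi- … -ast around the stem.
So nole → noleim.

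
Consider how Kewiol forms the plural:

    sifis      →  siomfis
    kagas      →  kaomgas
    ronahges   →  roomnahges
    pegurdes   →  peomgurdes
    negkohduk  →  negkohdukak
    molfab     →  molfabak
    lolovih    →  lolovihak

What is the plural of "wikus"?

wiomkus

kagas and molfab both have last vowel 'a' yet inflect differently (kaomgas, molfabak), so the last vowel is not what conditions the rule; the final letter is.
"wikus" ends in -s. The stems ending in -s (sifis → siomfis, kagas → kaomgas, ronahges → roomnahges) insert -om- after the first vowel.
The other pattern: stems ending in -b, -h or -k add -ak.
So wikus → wiomkus.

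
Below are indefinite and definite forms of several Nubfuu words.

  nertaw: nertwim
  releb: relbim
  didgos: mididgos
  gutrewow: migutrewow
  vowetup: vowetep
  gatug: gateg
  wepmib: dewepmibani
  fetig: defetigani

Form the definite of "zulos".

mizulos

nertaw and gutrewow both end in -w yet inflect differently (nertwim, migutrewow), so the final letter is not what conditions the rule; the last vowel is.
"zulos" has last vowel 'o'. The stems whose last vowel is 'o' (didgos → mididgos, gutrewow → migutrewow) add the prefix mi-.
The other patterns: stems whose last vowel is 'a' or 'e' delete the last vowel and add -im; stems whose last vowel is 'u' change the last vowel to 'e'; stems whose last vowel is 'i' add de- … -ani around the stem.
So zulos → mizulos.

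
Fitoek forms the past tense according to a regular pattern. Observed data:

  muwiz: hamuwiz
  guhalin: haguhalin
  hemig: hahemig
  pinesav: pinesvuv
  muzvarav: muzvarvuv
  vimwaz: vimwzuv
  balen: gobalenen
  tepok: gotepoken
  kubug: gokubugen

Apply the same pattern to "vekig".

muwiz and vimwaz both end in -z yet inflect differently (hamuwiz, vimwzuv), so the final letter is not what conditions the rule; the last vowel is.
"vekig" has last vowel 'i'. The stems whose last vowel is 'i' (muwiz → hamuwiz, guhalin → haguhalin, hemig → hahemig) add the prefix ha-.
The other patterns: stems whose last vowel is 'a' delete the last vowel and add -uv; stems whose last vowel is 'e', 'o' or 'u' add go- … -en around the stem.
So vekig → havekig.

havekig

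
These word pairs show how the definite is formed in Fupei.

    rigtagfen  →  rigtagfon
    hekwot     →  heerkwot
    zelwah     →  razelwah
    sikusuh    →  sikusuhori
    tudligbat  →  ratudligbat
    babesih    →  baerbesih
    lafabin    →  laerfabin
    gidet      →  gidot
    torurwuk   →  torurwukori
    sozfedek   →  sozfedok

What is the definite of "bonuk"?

rigtagfen and lafabin both end in -n yet inflect differently (rigtagfon, laerfabin), so the final letter is not what conditions the rule; the last vowel is.
"bonuk" has last vowel 'u'. The stems whose last vowel is 'u' (torurwuk → torurwukori, sikusuh → sikusuhori) add -ori.
The other patterns: stems whose last vowel is 'e' change the last vowel to 'o'; stems whose last vowel is 'i' or 'o' insert -er- after the first vowel; stems whose last vowel is 'a' add the prefix ra-.
So bonuk → bonukori.

bonukori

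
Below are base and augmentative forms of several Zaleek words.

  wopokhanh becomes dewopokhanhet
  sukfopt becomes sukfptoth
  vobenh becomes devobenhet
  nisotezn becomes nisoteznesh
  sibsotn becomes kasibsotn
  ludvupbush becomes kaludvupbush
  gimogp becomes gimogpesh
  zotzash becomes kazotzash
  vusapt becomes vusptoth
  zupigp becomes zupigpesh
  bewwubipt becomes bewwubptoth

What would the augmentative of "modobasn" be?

nisotezn and sibsotn both end in -n yet inflect differently (nisoteznesh, kasibsotn), so the final letter is not what conditions the rule; the second-to-last letter is.
"modobasn" has second-to-last letter 's'. The stems whose second-to-last letter is 's' (zotzash → kazotzash, ludvupbush → kaludvupbush) add the prefix ka-.
So modobasn → kamodobasn.

kamodobasn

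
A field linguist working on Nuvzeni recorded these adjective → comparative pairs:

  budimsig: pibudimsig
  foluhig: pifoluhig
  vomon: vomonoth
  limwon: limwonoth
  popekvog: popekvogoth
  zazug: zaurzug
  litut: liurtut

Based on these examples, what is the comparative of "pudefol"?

pudefoloth

budimsig and popekvog both end in -g yet inflect differently (pibudimsig, popekvogoth), so the final letter is not what conditions the rule; the last vowel is.
"pudefol" has last vowel 'o'. The stems whose last vowel is 'o' (vomon → vomonoth, limwon → limwonoth, popekvog → popekvogoth) add -oth.
So pudefol → pudefoloth.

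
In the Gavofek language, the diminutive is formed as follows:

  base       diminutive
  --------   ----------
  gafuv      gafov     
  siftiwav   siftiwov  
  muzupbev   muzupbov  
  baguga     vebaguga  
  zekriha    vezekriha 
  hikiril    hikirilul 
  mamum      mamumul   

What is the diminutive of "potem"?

potemul

"potem" ends in -m. The one such stem in the data (mamum → mamumul) adds -ul, so the same rule applies.
So potem → potemul.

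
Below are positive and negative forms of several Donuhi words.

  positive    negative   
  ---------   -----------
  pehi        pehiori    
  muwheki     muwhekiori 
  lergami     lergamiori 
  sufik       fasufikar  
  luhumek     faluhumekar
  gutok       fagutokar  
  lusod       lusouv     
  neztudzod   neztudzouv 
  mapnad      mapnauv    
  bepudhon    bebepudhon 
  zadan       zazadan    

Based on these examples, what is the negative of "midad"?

pehi and sufik both have last vowel 'i' yet inflect differently (pehiori, fasufikar), so the last vowel is not what conditions the rule; the final letter is.
"midad" ends in -d. The stems ending in -d (lusod → lusouv, neztudzod → neztudzouv, mapnad → mapnauv) drop the final letter and add -uv.
The other patterns: stems ending in -i add -ori; stems ending in -k add fa- … -ar around the stem; stems ending in -n repeat the first consonant+vowel as a prefix.
So midad → midauv.

midauv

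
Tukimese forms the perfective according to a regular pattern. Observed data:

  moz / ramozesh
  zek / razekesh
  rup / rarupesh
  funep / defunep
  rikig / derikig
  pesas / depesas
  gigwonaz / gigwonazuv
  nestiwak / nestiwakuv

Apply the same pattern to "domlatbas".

domlatbasuv

rup and funep both end in -p yet inflect differently (rarupesh, defunep), so the final letter is not what conditions the rule; the number of vowels is.
"domlatbas" has 3 vowels. The stems with 3 vowels (gigwonaz → gigwonazuv, nestiwak → nestiwakuv) add -uv.
So domlatbas → domlatbasuv.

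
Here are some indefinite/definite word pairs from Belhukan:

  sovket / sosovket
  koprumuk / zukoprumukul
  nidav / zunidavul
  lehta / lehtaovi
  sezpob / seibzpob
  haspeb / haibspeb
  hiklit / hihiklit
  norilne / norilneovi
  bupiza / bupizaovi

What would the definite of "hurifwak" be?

zuhurifwakul

"hurifwak" ends in -k. The one such stem in the data (koprumuk → zukoprumukul) adds zu- … -ul around the stem, so the same rule applies.
The other patterns: stems ending in -a or -e add -ovi; stems ending in -b insert -ib- after the first vowel; stems ending in -t repeat the first consonant+vowel as a prefix.
So hurifwak → zuhurifwakul.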